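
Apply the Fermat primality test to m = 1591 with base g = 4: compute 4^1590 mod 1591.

4^1 ≡ 4 (mod 1591)
4^2 ≡ 4^2 = 16 ≡ 16 (mod 1591)
4^4 ≡ 16^2 = 256 ≡ 256 (mod 1591)
4^8 ≡ 256^2 = 65536 ≡ 305 (mod 1591)
4^16 ≡ 305^2 = 93025 ≡ 747 (mod 1591)
4^32 ≡ 747^2 = 558009 ≡ 1159 (mod 1591)
4^64 ≡ 1159^2 = 1343281 ≡ 477 (mod 1591)
4^128 ≡ 477^2 = 227529 ≡ 16 (mod 1591)
4^256 ≡ 16^2 = 256 ≡ 256 (mod 1591)
4^512 ≡ 256^2 = 65536 ≡ 305 (mod 1591)
4^1024 ≡ 305^2 = 93025 ≡ 747 (mod 1591)
1590 = 1024 + 512 + 32 + 16 + 4 + 2 in binary powers of 2.
So 4^1590 ≡ 747 · 305 · 1159 · 747 · 256 · 16 ≡ 692 (mod 1591).
Since 692 ≠ 1, base 4 is a Fermat witness: 1591 is composite.

692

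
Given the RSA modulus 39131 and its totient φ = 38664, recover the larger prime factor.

359

φ(n) = (p−1)(q−1) = n − (p+q) + 1, so p + q = 39131 − 38664 + 1 = 468.
p and q are the roots of t² − 468t + 39131 = 0.
Discriminant: 468² − 4·39131 = 219024 − 156524 = 62500; √62500 = 250.
q = (468 − 250)/2 = 109, p = (468 + 250)/2 = 359.
Check: 109 · 359 = 39131.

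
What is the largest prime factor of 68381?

61

68381 = 19 · 3599
3599 = 59 · 61
61 is prime.
So 68381 = 19 · 59 · 61; the largest prime factor is 61.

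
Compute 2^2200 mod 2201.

2^1 ≡ 2 (mod 2201)
2^2 ≡ 2^2 = 4 ≡ 4 (mod 2201)
2^4 ≡ 4^2 = 16 ≡ 16 (mod 2201)
2^8 ≡ 16^2 = 256 ≡ 256 (mod 2201)
2^16 ≡ 256^2 = 65536 ≡ 1707 (mod 2201)
2^32 ≡ 1707^2 = 2913849 ≡ 1926 (mod 2201)
2^64 ≡ 1926^2 = 3709476 ≡ 791 (mod 2201)
2^128 ≡ 791^2 = 625681 ≡ 597 (mod 2201)
2^256 ≡ 597^2 = 356409 ≡ 2048 (mod 2201)
2^512 ≡ 2048^2 = 4194304 ≡ 1399 (mod 2201)
2^1024 ≡ 1399^2 = 1957201 ≡ 512 (mod 2201)
2^2048 ≡ 512^2 = 262144 ≡ 225 (mod 2201)
2200 = 2048 + 128 + 16 + 8 in binary powers of 2.
So 2^2200 ≡ 225 · 597 · 1707 · 256 ≡ 1582 (mod 2201).
Since 1582 ≠ 1, base 2 is a Fermat witness: 2201 is composite.

1582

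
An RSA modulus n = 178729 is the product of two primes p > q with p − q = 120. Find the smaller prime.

367

Since p = q + 120, we have 178729 = q(q + 120), so q² + 120q − 178729 = 0.
Discriminant: 120² + 4·178729 = 14400 + 714916 = 729316; √729316 = 854.
q = (−120 + 854)/2 = 367, and p = q + 120 = 487.
Check: 367 · 487 = 178729.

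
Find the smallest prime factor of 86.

2

86 is even: 2 divides it.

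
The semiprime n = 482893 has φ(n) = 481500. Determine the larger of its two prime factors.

φ(n) = (p−1)(q−1) = n − (p+q) + 1, so p + q = 482893 − 481500 + 1 = 1394.
p and q are the roots of t² − 1394t + 482893 = 0.
Discriminant: 1394² − 4·482893 = 1943236 − 1931572 = 11664; √11664 = 108.
q = (1394 − 108)/2 = 643, p = (1394 + 108)/2 = 751.
Check: 643 · 751 = 482893.

751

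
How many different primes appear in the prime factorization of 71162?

5

71162 = 2 · 35581
35581 = 7 · 5083
5083 = 13 · 391
391 = 17 · 23
71162 = 2 · 7 · 13 · 17 · 23, which has 5 distinct prime factors.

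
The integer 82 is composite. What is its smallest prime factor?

82 is even: 2 divides it.

2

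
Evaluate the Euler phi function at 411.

272

Factor: 411 = 3 · 137.
φ(411) = (3−1) · (137−1) = 2 · 136 = 272.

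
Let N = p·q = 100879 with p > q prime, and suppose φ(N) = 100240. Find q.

φ(n) = (p−1)(q−1) = n − (p+q) + 1, so p + q = 100879 − 100240 + 1 = 640.
p and q are the roots of t² − 640t + 100879 = 0.
Discriminant: 640² − 4·100879 = 409600 − 403516 = 6084; √6084 = 78.
q = (640 − 78)/2 = 281, p = (640 + 78)/2 = 359.
Check: 281 · 359 = 100879.

281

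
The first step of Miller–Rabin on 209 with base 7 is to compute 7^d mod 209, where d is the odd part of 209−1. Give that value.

178

209 − 1 = 208 = 2^4 · 13, so d = 13.
7^1 ≡ 7 (mod 209)
7^2 ≡ 7^2 = 49 ≡ 49 (mod 209)
7^4 ≡ 49^2 = 2401 ≡ 102 (mod 209)
7^8 ≡ 102^2 = 10404 ≡ 163 (mod 209)
13 = 8 + 4 + 1 in binary powers of 2.
So 7^13 ≡ 163 · 102 · 7 ≡ 178 (mod 209).
Squaring chain: 178 → 125 → 159 → 201; never reaches −1, so base 7 is a Miller–Rabin witness that 209 is composite.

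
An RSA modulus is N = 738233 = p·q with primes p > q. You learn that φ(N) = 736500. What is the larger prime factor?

φ(n) = (p−1)(q−1) = n − (p+q) + 1, so p + q = 738233 − 736500 + 1 = 1734.
p and q are the roots of t² − 1734t + 738233 = 0.
Discriminant: 1734² − 4·738233 = 3006756 − 2952932 = 53824; √53824 = 232.
q = (1734 − 232)/2 = 751, p = (1734 + 232)/2 = 983.
Check: 751 · 983 = 738233.

983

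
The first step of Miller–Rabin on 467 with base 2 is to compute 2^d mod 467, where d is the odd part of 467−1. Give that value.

467 − 1 = 466 = 2^1 · 233, so d = 233.
2^1 ≡ 2 (mod 467)
2^2 ≡ 2^2 = 4 ≡ 4 (mod 467)
2^4 ≡ 4^2 = 16 ≡ 16 (mod 467)
2^8 ≡ 16^2 = 256 ≡ 256 (mod 467)
2^16 ≡ 256^2 = 65536 ≡ 156 (mod 467)
2^32 ≡ 156^2 = 24336 ≡ 52 (mod 467)
2^64 ≡ 52^2 = 2704 ≡ 369 (mod 467)
2^128 ≡ 369^2 = 136161 ≡ 264 (mod 467)
233 = 128 + 64 + 32 + 8 + 1 in binary powers of 2.
So 2^233 ≡ 264 · 369 · 52 · 256 · 2 ≡ 466 (mod 467).
Since 2^d ≡ 466 (mod 467), base 2 does not prove 467 composite.

466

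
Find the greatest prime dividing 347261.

347261 = 67 · 5183
5183 = 71 · 73
73 is prime.
So 347261 = 67 · 71 · 73; the largest prime factor is 73.

73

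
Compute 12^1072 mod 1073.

900

12^1 ≡ 12 (mod 1073)
12^2 ≡ 12^2 = 144 ≡ 144 (mod 1073)
12^4 ≡ 144^2 = 20736 ≡ 349 (mod 1073)
12^8 ≡ 349^2 = 121801 ≡ 552 (mod 1073)
12^16 ≡ 552^2 = 304704 ≡ 1045 (mod 1073)
12^32 ≡ 1045^2 = 1092025 ≡ 784 (mod 1073)
12^64 ≡ 784^2 = 614656 ≡ 900 (mod 1073)
12^128 ≡ 900^2 = 810000 ≡ 958 (mod 1073)
12^256 ≡ 958^2 = 917764 ≡ 349 (mod 1073)
12^512 ≡ 349^2 = 121801 ≡ 552 (mod 1073)
12^1024 ≡ 552^2 = 304704 ≡ 1045 (mod 1073)
1072 = 1024 + 32 + 16 in binary powers of 2.
So 12^1072 ≡ 1045 · 784 · 1045 ≡ 900 (mod 1073).
Since 900 ≠ 1, base 12 is a Fermat witness: 1073 is composite.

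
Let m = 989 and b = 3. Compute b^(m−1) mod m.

685

3^1 ≡ 3 (mod 989)
3^2 ≡ 3^2 = 9 ≡ 9 (mod 989)
3^4 ≡ 9^2 = 81 ≡ 81 (mod 989)
3^8 ≡ 81^2 = 6561 ≡ 627 (mod 989)
3^16 ≡ 627^2 = 393129 ≡ 496 (mod 989)
3^32 ≡ 496^2 = 246016 ≡ 744 (mod 989)
3^64 ≡ 744^2 = 553536 ≡ 685 (mod 989)
3^128 ≡ 685^2 = 469225 ≡ 439 (mod 989)
3^256 ≡ 439^2 = 192721 ≡ 855 (mod 989)
3^512 ≡ 855^2 = 731025 ≡ 154 (mod 989)
988 = 512 + 256 + 128 + 64 + 16 + 8 + 4 in binary powers of 2.
So 3^988 ≡ 154 · 855 · 439 · 685 · 496 · 627 · 81 ≡ 685 (mod 989).
Since 685 ≠ 1, base 3 is a Fermat witness: 989 is composite.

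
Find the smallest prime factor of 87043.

87043 is odd.
Digit sum 22, not divisible by 3.
Ends in 3: not divisible by 5.
7: 87043 = 7·12434 + 5
11: 87043 = 11·7913

11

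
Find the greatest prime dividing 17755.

67

17755 = 5 · 3551
3551 = 53 · 67
67 is prime.
So 17755 = 5 · 53 · 67; the largest prime factor is 67.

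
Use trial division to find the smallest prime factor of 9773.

29

9773 is odd.
Digit sum 26, not divisible by 3.
Ends in 3: not divisible by 5.
7: 9773 = 7·1396 + 1
11: 9773 = 11·888 + 5
13: 9773 = 13·751 + 10
17: 9773 = 17·574 + 15
19: 9773 = 19·514 + 7
23: 9773 = 23·424 + 21
29: 9773 = 29·337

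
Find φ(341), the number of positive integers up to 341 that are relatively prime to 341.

300

Factor: 341 = 11 · 31.
φ(341) = (11−1) · (31−1) = 10 · 30 = 300.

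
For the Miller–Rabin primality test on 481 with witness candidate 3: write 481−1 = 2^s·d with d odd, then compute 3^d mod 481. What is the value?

481 − 1 = 480 = 2^5 · 15, so d = 15.
3^1 ≡ 3 (mod 481)
3^2 ≡ 3^2 = 9 ≡ 9 (mod 481)
3^4 ≡ 9^2 = 81 ≡ 81 (mod 481)
3^8 ≡ 81^2 = 6561 ≡ 308 (mod 481)
15 = 8 + 4 + 2 + 1 in binary powers of 2.
So 3^15 ≡ 308 · 81 · 9 · 3 ≡ 196 (mod 481).
Squaring chain: 196 → 417 → 248 → 417 → 248; never reaches −1, so base 3 is a Miller–Rabin witness that 481 is composite.

196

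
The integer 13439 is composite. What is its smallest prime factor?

13439 is odd.
Digit sum 20, not divisible by 3.
Ends in 9: not divisible by 5.
7: 13439 = 7·1919 + 6
11: 13439 = 11·1221 + 8
13: 13439 = 13·1033 + 10
17: 13439 = 17·790 + 9
19: 13439 = 19·707 + 6
23: 13439 = 23·584 + 7
29: 13439 = 29·463 + 12
31: 13439 = 31·433 + 16
37: 13439 = 37·363 + 8
41: 13439 = 41·327 + 32
43: 13439 = 43·312 + 23
47: 13439 = 47·285 + 44
53: 13439 = 53·253 + 30
59: 13439 = 59·227 + 46
61: 13439 = 61·220 + 19
67: 13439 = 67·200 + 39
71: 13439 = 71·189 + 20
73: 13439 = 73·184 + 7
79: 13439 = 79·170 + 9
83: 13439 = 83·161 + 76
89: 13439 = 89·151

89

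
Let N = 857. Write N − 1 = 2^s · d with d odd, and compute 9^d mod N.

857 − 1 = 856 = 2^3 · 107, so d = 107.
9^1 ≡ 9 (mod 857)
9^2 ≡ 9^2 = 81 ≡ 81 (mod 857)
9^4 ≡ 81^2 = 6561 ≡ 562 (mod 857)
9^8 ≡ 562^2 = 315844 ≡ 468 (mod 857)
9^16 ≡ 468^2 = 219024 ≡ 489 (mod 857)
9^32 ≡ 489^2 = 239121 ≡ 18 (mod 857)
9^64 ≡ 18^2 = 324 ≡ 324 (mod 857)
107 = 64 + 32 + 8 + 2 + 1 in binary powers of 2.
So 9^107 ≡ 324 · 18 · 468 · 81 · 9 ≡ 207 (mod 857).
Squaring chain: 207 → 856 → 1; reaches −1, so base 9 does not prove 857 composite.

207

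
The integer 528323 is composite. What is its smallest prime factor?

37

528323 is odd.
Digit sum 23, not divisible by 3.
Ends in 3: not divisible by 5.
7: 528323 = 7·75474 + 5
11: 528323 = 11·48029 + 4
13: 528323 = 13·40640 + 3
17: 528323 = 17·31077 + 14
19: 528323 = 19·27806 + 9
23: 528323 = 23·22970 + 13
29: 528323 = 29·18218 + 1
31: 528323 = 31·17042 + 21
37: 528323 = 37·14279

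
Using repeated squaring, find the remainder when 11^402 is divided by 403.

11^1 ≡ 11 (mod 403)
11^2 ≡ 11^2 = 121 ≡ 121 (mod 403)
11^4 ≡ 121^2 = 14641 ≡ 133 (mod 403)
11^8 ≡ 133^2 = 17689 ≡ 360 (mod 403)
11^16 ≡ 360^2 = 129600 ≡ 237 (mod 403)
11^32 ≡ 237^2 = 56169 ≡ 152 (mod 403)
11^64 ≡ 152^2 = 23104 ≡ 133 (mod 403)
11^128 ≡ 133^2 = 17689 ≡ 360 (mod 403)
11^256 ≡ 360^2 = 129600 ≡ 237 (mod 403)
402 = 256 + 128 + 16 + 2 in binary powers of 2.
So 11^402 ≡ 237 · 360 · 237 · 121 ≡ 233 (mod 403).
Since 233 ≠ 1, base 11 is a Fermat witness: 403 is composite.

233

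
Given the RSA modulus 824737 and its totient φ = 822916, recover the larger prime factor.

983

φ(n) = (p−1)(q−1) = n − (p+q) + 1, so p + q = 824737 − 822916 + 1 = 1822.
p and q are the roots of t² − 1822t + 824737 = 0.
Discriminant: 1822² − 4·824737 = 3319684 − 3298948 = 20736; √20736 = 144.
q = (1822 − 144)/2 = 839, p = (1822 + 144)/2 = 983.
Check: 839 · 983 = 824737.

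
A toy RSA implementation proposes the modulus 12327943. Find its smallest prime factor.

71

12327943 is odd.
Digit sum 31, not divisible by 3.
Ends in 3: not divisible by 5.
7: 12327943 = 7·1761134 + 5
11: 12327943 = 11·1120722 + 1
13: 12327943 = 13·948303 + 4
17: 12327943 = 17·725173 + 2
19: 12327943 = 19·648839 + 2
23: 12327943 = 23·535997 + 12
29: 12327943 = 29·425101 + 14
31: 12327943 = 31·397675 + 18
37: 12327943 = 37·333187 + 24
41: 12327943 = 41·300681 + 22
43: 12327943 = 43·286696 + 15
47: 12327943 = 47·262296 + 31
53: 12327943 = 53·232602 + 37
59: 12327943 = 59·208948 + 11
61: 12327943 = 61·202097 + 26
67: 12327943 = 67·183999 + 10
71: 12327943 = 71·173633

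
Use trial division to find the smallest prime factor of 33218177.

83

33218177 is odd.
Digit sum 32, not divisible by 3.
Ends in 7: not divisible by 5.
7: 33218177 = 7·4745453 + 6
11: 33218177 = 11·3019834 + 3
13: 33218177 = 13·2555244 + 5
17: 33218177 = 17·1954010 + 7
19: 33218177 = 19·1748325 + 2
23: 33218177 = 23·1444268 + 13
29: 33218177 = 29·1145454 + 11
31: 33218177 = 31·1071554 + 3
37: 33218177 = 37·897788 + 21
41: 33218177 = 41·810199 + 18
43: 33218177 = 43·772515 + 32
47: 33218177 = 47·706769 + 34
53: 33218177 = 53·626758 + 3
59: 33218177 = 59·563019 + 56
61: 33218177 = 61·544560 + 17
67: 33218177 = 67·495793 + 46
71: 33218177 = 71·467861 + 46
73: 33218177 = 73·455043 + 38
79: 33218177 = 79·420483 + 20
83: 33218177 = 83·400219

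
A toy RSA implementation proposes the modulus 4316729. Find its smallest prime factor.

4316729 is odd.
Digit sum 32, not divisible by 3.
Ends in 9: not divisible by 5.
7: 4316729 = 7·616675 + 4
11: 4316729 = 11·392429 + 10
13: 4316729 = 13·332056 + 1
17: 4316729 = 17·253925 + 4
19: 4316729 = 19·227196 + 5
23: 4316729 = 23·187683 + 20
29: 4316729 = 29·148852 + 21
31: 4316729 = 31·139249 + 10
37: 4316729 = 37·116668 + 13
41: 4316729 = 41·105286 + 3
43: 4316729 = 43·100389 + 2
47: 4316729 = 47·91845 + 14
53: 4316729 = 53·81447 + 38
59: 4316729 = 59·73164 + 53
61: 4316729 = 61·70766 + 3
67: 4316729 = 67·64428 + 53
71: 4316729 = 71·60799

71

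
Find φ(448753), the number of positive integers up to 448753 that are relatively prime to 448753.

Factor: 448753 = 23 · 109 · 179.
φ(448753) = (23−1) · (109−1) · (179−1) = 22 · 108 · 178 = 422928.

422928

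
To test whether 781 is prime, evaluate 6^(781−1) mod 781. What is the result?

6^1 ≡ 6 (mod 781)
6^2 ≡ 6^2 = 36 ≡ 36 (mod 781)
6^4 ≡ 36^2 = 1296 ≡ 515 (mod 781)
6^8 ≡ 515^2 = 265225 ≡ 466 (mod 781)
6^16 ≡ 466^2 = 217156 ≡ 38 (mod 781)
6^32 ≡ 38^2 = 1444 ≡ 663 (mod 781)
6^64 ≡ 663^2 = 439569 ≡ 647 (mod 781)
6^128 ≡ 647^2 = 418609 ≡ 774 (mod 781)
6^256 ≡ 774^2 = 599076 ≡ 49 (mod 781)
6^512 ≡ 49^2 = 2401 ≡ 58 (mod 781)
780 = 512 + 256 + 8 + 4 in binary powers of 2.
So 6^780 ≡ 58 · 49 · 466 · 515 ≡ 375 (mod 781).
Since 375 ≠ 1, base 6 is a Fermat witness: 781 is composite.

375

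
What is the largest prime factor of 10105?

47

10105 = 5 · 2021
2021 = 43 · 47
47 is prime.
So 10105 = 5 · 43 · 47; the largest prime factor is 47.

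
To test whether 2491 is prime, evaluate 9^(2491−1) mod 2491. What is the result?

9^1 ≡ 9 (mod 2491)
9^2 ≡ 9^2 = 81 ≡ 81 (mod 2491)
9^4 ≡ 81^2 = 6561 ≡ 1579 (mod 2491)
9^8 ≡ 1579^2 = 2493241 ≡ 2241 (mod 2491)
9^16 ≡ 2241^2 = 5022081 ≡ 225 (mod 2491)
9^32 ≡ 225^2 = 50625 ≡ 805 (mod 2491)
9^64 ≡ 805^2 = 648025 ≡ 365 (mod 2491)
9^128 ≡ 365^2 = 133225 ≡ 1202 (mod 2491)
9^256 ≡ 1202^2 = 1444804 ≡ 24 (mod 2491)
9^512 ≡ 24^2 = 576 ≡ 576 (mod 2491)
9^1024 ≡ 576^2 = 331776 ≡ 473 (mod 2491)
9^2048 ≡ 473^2 = 223729 ≡ 2030 (mod 2491)
2490 = 2048 + 256 + 128 + 32 + 16 + 8 + 2 in binary powers of 2.
So 9^2490 ≡ 2030 · 24 · 1202 · 805 · 225 · 2241 · 81 ≡ 811 (mod 2491).
Since 811 ≠ 1, base 9 is a Fermat witness: 2491 is composite.

811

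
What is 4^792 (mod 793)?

4^1 ≡ 4 (mod 793)
4^2 ≡ 4^2 = 16 ≡ 16 (mod 793)
4^4 ≡ 16^2 = 256 ≡ 256 (mod 793)
4^8 ≡ 256^2 = 65536 ≡ 510 (mod 793)
4^16 ≡ 510^2 = 260100 ≡ 789 (mod 793)
4^32 ≡ 789^2 = 622521 ≡ 16 (mod 793)
4^64 ≡ 16^2 = 256 ≡ 256 (mod 793)
4^128 ≡ 256^2 = 65536 ≡ 510 (mod 793)
4^256 ≡ 510^2 = 260100 ≡ 789 (mod 793)
4^512 ≡ 789^2 = 622521 ≡ 16 (mod 793)
792 = 512 + 256 + 16 + 8 in binary powers of 2.
So 4^792 ≡ 16 · 789 · 789 · 510 ≡ 508 (mod 793).
Since 508 ≠ 1, base 4 is a Fermat witness: 793 is composite.

508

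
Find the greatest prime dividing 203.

29

203 = 7 · 29
29 is prime.
So 203 = 7 · 29; the largest prime factor is 29.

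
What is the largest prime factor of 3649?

89

3649 = 41 · 89
89 is prime.
So 3649 = 41 · 89; the largest prime factor is 89.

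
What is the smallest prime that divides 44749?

73

44749 is odd.
Digit sum 28, not divisible by 3.
Ends in 9: not divisible by 5.
7: 44749 = 7·6392 + 5
11: 44749 = 11·4068 + 1
13: 44749 = 13·3442 + 3
17: 44749 = 17·2632 + 5
19: 44749 = 19·2355 + 4
23: 44749 = 23·1945 + 14
29: 44749 = 29·1543 + 2
31: 44749 = 31·1443 + 16
37: 44749 = 37·1209 + 16
41: 44749 = 41·1091 + 18
43: 44749 = 43·1040 + 29
47: 44749 = 47·952 + 5
53: 44749 = 53·844 + 17
59: 44749 = 59·758 + 27
61: 44749 = 61·733 + 36
67: 44749 = 67·667 + 60
71: 44749 = 71·630 + 19
73: 44749 = 73·613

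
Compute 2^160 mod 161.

2^1 ≡ 2 (mod 161)
2^2 ≡ 2^2 = 4 ≡ 4 (mod 161)
2^4 ≡ 4^2 = 16 ≡ 16 (mod 161)
2^8 ≡ 16^2 = 256 ≡ 95 (mod 161)
2^16 ≡ 95^2 = 9025 ≡ 9 (mod 161)
2^32 ≡ 9^2 = 81 ≡ 81 (mod 161)
2^64 ≡ 81^2 = 6561 ≡ 121 (mod 161)
2^128 ≡ 121^2 = 14641 ≡ 151 (mod 161)
160 = 128 + 32 in binary powers of 2.
So 2^160 ≡ 151 · 81 ≡ 156 (mod 161).
Since 156 ≠ 1, base 2 is a Fermat witness: 161 is composite.

156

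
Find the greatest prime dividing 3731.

3731 = 7 · 533
533 = 13 · 41
41 is prime.
So 3731 = 7 · 13 · 41; the largest prime factor is 41.

41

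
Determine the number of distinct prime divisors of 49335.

5

49335 = 3 · 16445
16445 = 5 · 3289
3289 = 11 · 299
299 = 13 · 23
49335 = 3 · 5 · 11 · 13 · 23, which has 5 distinct prime factors.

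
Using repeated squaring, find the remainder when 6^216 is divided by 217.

6^1 ≡ 6 (mod 217)
6^2 ≡ 6^2 = 36 ≡ 36 (mod 217)
6^4 ≡ 36^2 = 1296 ≡ 211 (mod 217)
6^8 ≡ 211^2 = 44521 ≡ 36 (mod 217)
6^16 ≡ 36^2 = 1296 ≡ 211 (mod 217)
6^32 ≡ 211^2 = 44521 ≡ 36 (mod 217)
6^64 ≡ 36^2 = 1296 ≡ 211 (mod 217)
6^128 ≡ 211^2 = 44521 ≡ 36 (mod 217)
216 = 128 + 64 + 16 + 8 in binary powers of 2.
So 6^216 ≡ 36 · 211 · 211 · 36 ≡ 1 (mod 217).
Since the result is 1, base 6 gives no evidence that 217 is composite.

1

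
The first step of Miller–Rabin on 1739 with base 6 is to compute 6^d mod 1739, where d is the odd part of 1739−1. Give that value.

1739 − 1 = 1738 = 2^1 · 869, so d = 869.
6^1 ≡ 6 (mod 1739)
6^2 ≡ 6^2 = 36 ≡ 36 (mod 1739)
6^4 ≡ 36^2 = 1296 ≡ 1296 (mod 1739)
6^8 ≡ 1296^2 = 1679616 ≡ 1481 (mod 1739)
6^16 ≡ 1481^2 = 2193361 ≡ 482 (mod 1739)
6^32 ≡ 482^2 = 232324 ≡ 1037 (mod 1739)
6^64 ≡ 1037^2 = 1075369 ≡ 667 (mod 1739)
6^128 ≡ 667^2 = 444889 ≡ 1444 (mod 1739)
6^256 ≡ 1444^2 = 2085136 ≡ 75 (mod 1739)
6^512 ≡ 75^2 = 5625 ≡ 408 (mod 1739)
869 = 512 + 256 + 64 + 32 + 4 + 1 in binary powers of 2.
So 6^869 ≡ 408 · 75 · 667 · 1037 · 1296 · 6 ≡ 1560 (mod 1739).
Squaring chain: 1560; never reaches −1, so base 6 is a Miller–Rabin witness that 1739 is composite.

1560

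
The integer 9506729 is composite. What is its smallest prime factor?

9506729 is odd.
Digit sum 38, not divisible by 3.
Ends in 9: not divisible by 5.
7: 9506729 = 7·1358104 + 1
11: 9506729 = 11·864248 + 1
13: 9506729 = 13·731286 + 11
17: 9506729 = 17·559219 + 6
19: 9506729 = 19·500354 + 3
23: 9506729 = 23·413336 + 1
29: 9506729 = 29·327818 + 7
31: 9506729 = 31·306668 + 21
37: 9506729 = 37·256938 + 23
41: 9506729 = 41·231871 + 18
43: 9506729 = 43·221086 + 31
47: 9506729 = 47·202270 + 39
53: 9506729 = 53·179372 + 13
59: 9506729 = 59·161131

59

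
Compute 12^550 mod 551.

463

12^1 ≡ 12 (mod 551)
12^2 ≡ 12^2 = 144 ≡ 144 (mod 551)
12^4 ≡ 144^2 = 20736 ≡ 349 (mod 551)
12^8 ≡ 349^2 = 121801 ≡ 30 (mod 551)
12^16 ≡ 30^2 = 900 ≡ 349 (mod 551)
12^32 ≡ 349^2 = 121801 ≡ 30 (mod 551)
12^64 ≡ 30^2 = 900 ≡ 349 (mod 551)
12^128 ≡ 349^2 = 121801 ≡ 30 (mod 551)
12^256 ≡ 30^2 = 900 ≡ 349 (mod 551)
12^512 ≡ 349^2 = 121801 ≡ 30 (mod 551)
550 = 512 + 32 + 4 + 2 in binary powers of 2.
So 12^550 ≡ 30 · 30 · 349 · 144 ≡ 463 (mod 551).
Since 463 ≠ 1, base 12 is a Fermat witness: 551 is composite.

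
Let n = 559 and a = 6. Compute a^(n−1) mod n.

6^1 ≡ 6 (mod 559)
6^2 ≡ 6^2 = 36 ≡ 36 (mod 559)
6^4 ≡ 36^2 = 1296 ≡ 178 (mod 559)
6^8 ≡ 178^2 = 31684 ≡ 380 (mod 559)
6^16 ≡ 380^2 = 144400 ≡ 178 (mod 559)
6^32 ≡ 178^2 = 31684 ≡ 380 (mod 559)
6^64 ≡ 380^2 = 144400 ≡ 178 (mod 559)
6^128 ≡ 178^2 = 31684 ≡ 380 (mod 559)
6^256 ≡ 380^2 = 144400 ≡ 178 (mod 559)
6^512 ≡ 178^2 = 31684 ≡ 380 (mod 559)
558 = 512 + 32 + 8 + 4 + 2 in binary powers of 2.
So 6^558 ≡ 380 · 380 · 380 · 178 · 36 ≡ 259 (mod 559).
Since 259 ≠ 1, base 6 is a Fermat witness: 559 is composite.

259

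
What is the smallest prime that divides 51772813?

89

51772813 is odd.
Digit sum 34, not divisible by 3.
Ends in 3: not divisible by 5.
7: 51772813 = 7·7396116 + 1
11: 51772813 = 11·4706619 + 4
13: 51772813 = 13·3982524 + 1
17: 51772813 = 17·3045459 + 10
19: 51772813 = 19·2724884 + 17
23: 51772813 = 23·2250991 + 20
29: 51772813 = 29·1785269 + 12
31: 51772813 = 31·1670090 + 23
37: 51772813 = 37·1399265 + 8
41: 51772813 = 41·1262751 + 22
43: 51772813 = 43·1204018 + 39
47: 51772813 = 47·1101549 + 10
53: 51772813 = 53·976845 + 28
59: 51772813 = 59·877505 + 18
61: 51772813 = 61·848734 + 39
67: 51772813 = 67·772728 + 37
71: 51772813 = 71·729194 + 39
73: 51772813 = 73·709216 + 45
79: 51772813 = 79·655352 + 5
83: 51772813 = 83·623768 + 69
89: 51772813 = 89·581717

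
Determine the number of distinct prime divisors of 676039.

5

676039 = 7 · 96577
96577 = 13 · 7429
7429 = 17 · 437
437 = 19 · 23
676039 = 7 · 13 · 17 · 19 · 23, which has 5 distinct prime factors.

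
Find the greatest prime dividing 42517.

61

42517 = 17 · 2501
2501 = 41 · 61
61 is prime.
So 42517 = 17 · 41 · 61; the largest prime factor is 61.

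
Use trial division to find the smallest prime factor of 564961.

564961 is odd.
Digit sum 31, not divisible by 3.
Ends in 1: not divisible by 5.
7: 564961 = 7·80708 + 5
11: 564961 = 11·51360 + 1
13: 564961 = 13·43458 + 7
17: 564961 = 17·33233

17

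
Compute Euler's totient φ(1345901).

1307232

Factor: 1345901 = 73 · 103 · 179.
φ(1345901) = (73−1) · (103−1) · (179−1) = 72 · 102 · 178 = 1307232.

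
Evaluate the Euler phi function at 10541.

10332

Factor: 10541 = 83 · 127.
φ(10541) = (83−1) · (127−1) = 82 · 126 = 10332.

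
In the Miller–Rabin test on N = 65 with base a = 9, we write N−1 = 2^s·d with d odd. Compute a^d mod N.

65 − 1 = 64 = 2^6 · 1, so d = 1.
9^1 ≡ 9 (mod 65)
1 = 1 in binary powers of 2.
So 9^1 ≡ 9 ≡ 9 (mod 65).
Squaring chain: 9 → 16 → 61 → 16 → 61 → 16; never reaches −1, so base 9 is a Miller–Rabin witness that 65 is composite.

9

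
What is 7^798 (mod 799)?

7^1 ≡ 7 (mod 799)
7^2 ≡ 7^2 = 49 ≡ 49 (mod 799)
7^4 ≡ 49^2 = 2401 ≡ 4 (mod 799)
7^8 ≡ 4^2 = 16 ≡ 16 (mod 799)
7^16 ≡ 16^2 = 256 ≡ 256 (mod 799)
7^32 ≡ 256^2 = 65536 ≡ 18 (mod 799)
7^64 ≡ 18^2 = 324 ≡ 324 (mod 799)
7^128 ≡ 324^2 = 104976 ≡ 307 (mod 799)
7^256 ≡ 307^2 = 94249 ≡ 766 (mod 799)
7^512 ≡ 766^2 = 586756 ≡ 290 (mod 799)
798 = 512 + 256 + 16 + 8 + 4 + 2 in binary powers of 2.
So 7^798 ≡ 290 · 766 · 256 · 16 · 4 · 49 ≡ 773 (mod 799).
Since 773 ≠ 1, base 7 is a Fermat witness: 799 is composite.

773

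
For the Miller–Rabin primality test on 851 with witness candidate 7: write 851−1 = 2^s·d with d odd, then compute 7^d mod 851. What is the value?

851 − 1 = 850 = 2^1 · 425, so d = 425.
7^1 ≡ 7 (mod 851)
7^2 ≡ 7^2 = 49 ≡ 49 (mod 851)
7^4 ≡ 49^2 = 2401 ≡ 699 (mod 851)
7^8 ≡ 699^2 = 488601 ≡ 127 (mod 851)
7^16 ≡ 127^2 = 16129 ≡ 811 (mod 851)
7^32 ≡ 811^2 = 657721 ≡ 749 (mod 851)
7^64 ≡ 749^2 = 561001 ≡ 192 (mod 851)
7^128 ≡ 192^2 = 36864 ≡ 271 (mod 851)
7^256 ≡ 271^2 = 73441 ≡ 255 (mod 851)
425 = 256 + 128 + 32 + 8 + 1 in binary powers of 2.
So 7^425 ≡ 255 · 271 · 749 · 127 · 7 ≡ 419 (mod 851).
Squaring chain: 419; never reaches −1, so base 7 is a Miller–Rabin witness that 851 is composite.

419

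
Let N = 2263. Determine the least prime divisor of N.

31

2263 is odd.
Digit sum 13, not divisible by 3.
Ends in 3: not divisible by 5.
7: 2263 = 7·323 + 2
11: 2263 = 11·205 + 8
13: 2263 = 13·174 + 1
17: 2263 = 17·133 + 2
19: 2263 = 19·119 + 2
23: 2263 = 23·98 + 9
29: 2263 = 29·78 + 1
31: 2263 = 31·73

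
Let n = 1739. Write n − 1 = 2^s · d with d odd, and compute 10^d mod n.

1739 − 1 = 1738 = 2^1 · 869, so d = 869.
10^1 ≡ 10 (mod 1739)
10^2 ≡ 10^2 = 100 ≡ 100 (mod 1739)
10^4 ≡ 100^2 = 10000 ≡ 1305 (mod 1739)
10^8 ≡ 1305^2 = 1703025 ≡ 544 (mod 1739)
10^16 ≡ 544^2 = 295936 ≡ 306 (mod 1739)
10^32 ≡ 306^2 = 93636 ≡ 1469 (mod 1739)
10^64 ≡ 1469^2 = 2157961 ≡ 1601 (mod 1739)
10^128 ≡ 1601^2 = 2563201 ≡ 1654 (mod 1739)
10^256 ≡ 1654^2 = 2735716 ≡ 269 (mod 1739)
10^512 ≡ 269^2 = 72361 ≡ 1062 (mod 1739)
869 = 512 + 256 + 64 + 32 + 4 + 1 in binary powers of 2.
So 10^869 ≡ 1062 · 269 · 1601 · 1469 · 1305 · 10 ≡ 655 (mod 1739).
Squaring chain: 655; never reaches −1, so base 10 is a Miller–Rabin witness that 1739 is composite.

655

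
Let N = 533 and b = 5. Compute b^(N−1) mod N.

508

5^1 ≡ 5 (mod 533)
5^2 ≡ 5^2 = 25 ≡ 25 (mod 533)
5^4 ≡ 25^2 = 625 ≡ 92 (mod 533)
5^8 ≡ 92^2 = 8464 ≡ 469 (mod 533)
5^16 ≡ 469^2 = 219961 ≡ 365 (mod 533)
5^32 ≡ 365^2 = 133225 ≡ 508 (mod 533)
5^64 ≡ 508^2 = 258064 ≡ 92 (mod 533)
5^128 ≡ 92^2 = 8464 ≡ 469 (mod 533)
5^256 ≡ 469^2 = 219961 ≡ 365 (mod 533)
5^512 ≡ 365^2 = 133225 ≡ 508 (mod 533)
532 = 512 + 16 + 4 in binary powers of 2.
So 5^532 ≡ 508 · 365 · 92 ≡ 508 (mod 533).
Since 508 ≠ 1, base 5 is a Fermat witness: 533 is composite.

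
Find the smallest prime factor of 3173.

19

3173 is odd.
Digit sum 14, not divisible by 3.
Ends in 3: not divisible by 5.
7: 3173 = 7·453 + 2
11: 3173 = 11·288 + 5
13: 3173 = 13·244 + 1
17: 3173 = 17·186 + 11
19: 3173 = 19·167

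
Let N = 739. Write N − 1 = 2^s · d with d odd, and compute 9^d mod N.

1

739 − 1 = 738 = 2^1 · 369, so d = 369.
9^1 ≡ 9 (mod 739)
9^2 ≡ 9^2 = 81 ≡ 81 (mod 739)
9^4 ≡ 81^2 = 6561 ≡ 649 (mod 739)
9^8 ≡ 649^2 = 421201 ≡ 710 (mod 739)
9^16 ≡ 710^2 = 504100 ≡ 102 (mod 739)
9^32 ≡ 102^2 = 10404 ≡ 58 (mod 739)
9^64 ≡ 58^2 = 3364 ≡ 408 (mod 739)
9^128 ≡ 408^2 = 166464 ≡ 189 (mod 739)
9^256 ≡ 189^2 = 35721 ≡ 249 (mod 739)
369 = 256 + 64 + 32 + 16 + 1 in binary powers of 2.
So 9^369 ≡ 249 · 408 · 58 · 102 · 9 ≡ 1 (mod 739).
Since 9^d ≡ 1 (mod 739), base 9 does not prove 739 composite.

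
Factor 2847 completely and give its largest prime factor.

2847 = 3 · 949
949 = 13 · 73
73 is prime.
So 2847 = 3 · 13 · 73; the largest prime factor is 73.

73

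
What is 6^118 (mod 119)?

8

6^1 ≡ 6 (mod 119)
6^2 ≡ 6^2 = 36 ≡ 36 (mod 119)
6^4 ≡ 36^2 = 1296 ≡ 106 (mod 119)
6^8 ≡ 106^2 = 11236 ≡ 50 (mod 119)
6^16 ≡ 50^2 = 2500 ≡ 1 (mod 119)
6^32 ≡ 1^2 = 1 ≡ 1 (mod 119)
6^64 ≡ 1^2 = 1 ≡ 1 (mod 119)
118 = 64 + 32 + 16 + 4 + 2 in binary powers of 2.
So 6^118 ≡ 1 · 1 · 1 · 106 · 36 ≡ 8 (mod 119).
Since 8 ≠ 1, base 6 is a Fermat witness: 119 is composite.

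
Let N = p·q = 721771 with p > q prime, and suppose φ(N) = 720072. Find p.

φ(n) = (p−1)(q−1) = n − (p+q) + 1, so p + q = 721771 − 720072 + 1 = 1700.
p and q are the roots of t² − 1700t + 721771 = 0.
Discriminant: 1700² − 4·721771 = 2890000 − 2887084 = 2916; √2916 = 54.
q = (1700 − 54)/2 = 823, p = (1700 + 54)/2 = 877.
Check: 823 · 877 = 721771.

877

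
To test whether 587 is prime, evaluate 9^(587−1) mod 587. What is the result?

9^1 ≡ 9 (mod 587)
9^2 ≡ 9^2 = 81 ≡ 81 (mod 587)
9^4 ≡ 81^2 = 6561 ≡ 104 (mod 587)
9^8 ≡ 104^2 = 10816 ≡ 250 (mod 587)
9^16 ≡ 250^2 = 62500 ≡ 278 (mod 587)
9^32 ≡ 278^2 = 77284 ≡ 387 (mod 587)
9^64 ≡ 387^2 = 149769 ≡ 84 (mod 587)
9^128 ≡ 84^2 = 7056 ≡ 12 (mod 587)
9^256 ≡ 12^2 = 144 ≡ 144 (mod 587)
9^512 ≡ 144^2 = 20736 ≡ 191 (mod 587)
586 = 512 + 64 + 8 + 2 in binary powers of 2.
So 9^586 ≡ 191 · 84 · 250 · 81 ≡ 1 (mod 587).
Since the result is 1, base 9 gives no evidence that 587 is composite.

1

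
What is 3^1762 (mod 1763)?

583

3^1 ≡ 3 (mod 1763)
3^2 ≡ 3^2 = 9 ≡ 9 (mod 1763)
3^4 ≡ 9^2 = 81 ≡ 81 (mod 1763)
3^8 ≡ 81^2 = 6561 ≡ 1272 (mod 1763)
3^16 ≡ 1272^2 = 1617984 ≡ 1313 (mod 1763)
3^32 ≡ 1313^2 = 1723969 ≡ 1518 (mod 1763)
3^64 ≡ 1518^2 = 2304324 ≡ 83 (mod 1763)
3^128 ≡ 83^2 = 6889 ≡ 1600 (mod 1763)
3^256 ≡ 1600^2 = 2560000 ≡ 124 (mod 1763)
3^512 ≡ 124^2 = 15376 ≡ 1272 (mod 1763)
3^1024 ≡ 1272^2 = 1617984 ≡ 1313 (mod 1763)
1762 = 1024 + 512 + 128 + 64 + 32 + 2 in binary powers of 2.
So 3^1762 ≡ 1313 · 1272 · 1600 · 83 · 1518 · 9 ≡ 583 (mod 1763).
Since 583 ≠ 1, base 3 is a Fermat witness: 1763 is composite.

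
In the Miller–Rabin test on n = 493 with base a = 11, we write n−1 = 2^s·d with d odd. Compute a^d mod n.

97

493 − 1 = 492 = 2^2 · 123, so d = 123.
11^1 ≡ 11 (mod 493)
11^2 ≡ 11^2 = 121 ≡ 121 (mod 493)
11^4 ≡ 121^2 = 14641 ≡ 344 (mod 493)
11^8 ≡ 344^2 = 118336 ≡ 16 (mod 493)
11^16 ≡ 16^2 = 256 ≡ 256 (mod 493)
11^32 ≡ 256^2 = 65536 ≡ 460 (mod 493)
11^64 ≡ 460^2 = 211600 ≡ 103 (mod 493)
123 = 64 + 32 + 16 + 8 + 2 + 1 in binary powers of 2.
So 11^123 ≡ 103 · 460 · 256 · 16 · 121 · 11 ≡ 97 (mod 493).
Squaring chain: 97 → 42; never reaches −1, so base 11 is a Miller–Rabin witness that 493 is composite.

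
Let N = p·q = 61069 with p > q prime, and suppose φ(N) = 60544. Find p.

φ(n) = (p−1)(q−1) = n − (p+q) + 1, so p + q = 61069 − 60544 + 1 = 526.
p and q are the roots of t² − 526t + 61069 = 0.
Discriminant: 526² − 4·61069 = 276676 − 244276 = 32400; √32400 = 180.
q = (526 − 180)/2 = 173, p = (526 + 180)/2 = 353.
Check: 173 · 353 = 61069.

353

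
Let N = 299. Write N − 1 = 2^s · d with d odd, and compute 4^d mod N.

299 − 1 = 298 = 2^1 · 149, so d = 149.
4^1 ≡ 4 (mod 299)
4^2 ≡ 4^2 = 16 ≡ 16 (mod 299)
4^4 ≡ 16^2 = 256 ≡ 256 (mod 299)
4^8 ≡ 256^2 = 65536 ≡ 55 (mod 299)
4^16 ≡ 55^2 = 3025 ≡ 35 (mod 299)
4^32 ≡ 35^2 = 1225 ≡ 29 (mod 299)
4^64 ≡ 29^2 = 841 ≡ 243 (mod 299)
4^128 ≡ 243^2 = 59049 ≡ 146 (mod 299)
149 = 128 + 16 + 4 + 1 in binary powers of 2.
So 4^149 ≡ 146 · 35 · 256 · 4 ≡ 140 (mod 299).
Squaring chain: 140; never reaches −1, so base 4 is a Miller–Rabin witness that 299 is composite.

140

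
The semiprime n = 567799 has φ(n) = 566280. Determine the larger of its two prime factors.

φ(n) = (p−1)(q−1) = n − (p+q) + 1, so p + q = 567799 − 566280 + 1 = 1520.
p and q are the roots of t² − 1520t + 567799 = 0.
Discriminant: 1520² − 4·567799 = 2310400 − 2271196 = 39204; √39204 = 198.
q = (1520 − 198)/2 = 661, p = (1520 + 198)/2 = 859.
Check: 661 · 859 = 567799.

859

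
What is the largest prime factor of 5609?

5609 = 71 · 79
79 is prime.
So 5609 = 71 · 79; the largest prime factor is 79.

79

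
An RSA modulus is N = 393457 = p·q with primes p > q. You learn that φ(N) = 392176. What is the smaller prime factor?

509

φ(n) = (p−1)(q−1) = n − (p+q) + 1, so p + q = 393457 − 392176 + 1 = 1282.
p and q are the roots of t² − 1282t + 393457 = 0.
Discriminant: 1282² − 4·393457 = 1643524 − 1573828 = 69696; √69696 = 264.
q = (1282 − 264)/2 = 509, p = (1282 + 264)/2 = 773.
Check: 509 · 773 = 393457.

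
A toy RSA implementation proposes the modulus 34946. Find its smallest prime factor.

2

34946 is even: 2 divides it.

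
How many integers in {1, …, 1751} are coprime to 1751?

Factor: 1751 = 17 · 103.
φ(1751) = (17−1) · (103−1) = 16 · 102 = 1632.

1632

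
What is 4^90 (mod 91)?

1

4^1 ≡ 4 (mod 91)
4^2 ≡ 4^2 = 16 ≡ 16 (mod 91)
4^4 ≡ 16^2 = 256 ≡ 74 (mod 91)
4^8 ≡ 74^2 = 5476 ≡ 16 (mod 91)
4^16 ≡ 16^2 = 256 ≡ 74 (mod 91)
4^32 ≡ 74^2 = 5476 ≡ 16 (mod 91)
4^64 ≡ 16^2 = 256 ≡ 74 (mod 91)
90 = 64 + 16 + 8 + 2 in binary powers of 2.
So 4^90 ≡ 74 · 74 · 16 · 16 ≡ 1 (mod 91).
Since the result is 1, base 4 gives no evidence that 91 is composite.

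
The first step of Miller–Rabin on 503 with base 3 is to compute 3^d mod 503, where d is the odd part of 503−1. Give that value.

1

503 − 1 = 502 = 2^1 · 251, so d = 251.
3^1 ≡ 3 (mod 503)
3^2 ≡ 3^2 = 9 ≡ 9 (mod 503)
3^4 ≡ 9^2 = 81 ≡ 81 (mod 503)
3^8 ≡ 81^2 = 6561 ≡ 22 (mod 503)
3^16 ≡ 22^2 = 484 ≡ 484 (mod 503)
3^32 ≡ 484^2 = 234256 ≡ 361 (mod 503)
3^64 ≡ 361^2 = 130321 ≡ 44 (mod 503)
3^128 ≡ 44^2 = 1936 ≡ 427 (mod 503)
251 = 128 + 64 + 32 + 16 + 8 + 2 + 1 in binary powers of 2.
So 3^251 ≡ 427 · 44 · 361 · 484 · 22 · 9 · 3 ≡ 1 (mod 503).
Since 3^d ≡ 1 (mod 503), base 3 does not prove 503 composite.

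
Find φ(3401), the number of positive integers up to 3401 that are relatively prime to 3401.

3204

Factor: 3401 = 19 · 179.
φ(3401) = (19−1) · (179−1) = 18 · 178 = 3204.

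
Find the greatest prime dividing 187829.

187829 = 31 · 6059
6059 = 73 · 83
83 is prime.
So 187829 = 31 · 73 · 83; the largest prime factor is 83.

83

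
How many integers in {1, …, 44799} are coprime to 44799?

Factor: 44799 = 3 · 109 · 137.
φ(44799) = (3−1) · (109−1) · (137−1) = 2 · 108 · 136 = 29376.

29376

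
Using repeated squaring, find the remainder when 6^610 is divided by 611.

6^1 ≡ 6 (mod 611)
6^2 ≡ 6^2 = 36 ≡ 36 (mod 611)
6^4 ≡ 36^2 = 1296 ≡ 74 (mod 611)
6^8 ≡ 74^2 = 5476 ≡ 588 (mod 611)
6^16 ≡ 588^2 = 345744 ≡ 529 (mod 611)
6^32 ≡ 529^2 = 279841 ≡ 3 (mod 611)
6^64 ≡ 3^2 = 9 ≡ 9 (mod 611)
6^128 ≡ 9^2 = 81 ≡ 81 (mod 611)
6^256 ≡ 81^2 = 6561 ≡ 451 (mod 611)
6^512 ≡ 451^2 = 203401 ≡ 549 (mod 611)
610 = 512 + 64 + 32 + 2 in binary powers of 2.
So 6^610 ≡ 549 · 9 · 3 · 36 ≡ 225 (mod 611).
Since 225 ≠ 1, base 6 is a Fermat witness: 611 is composite.

225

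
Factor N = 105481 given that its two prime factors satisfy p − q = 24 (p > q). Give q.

Since p = q + 24, we have 105481 = q(q + 24), so q² + 24q − 105481 = 0.
Discriminant: 24² + 4·105481 = 576 + 421924 = 422500; √422500 = 650.
q = (−24 + 650)/2 = 313, and p = q + 24 = 337.
Check: 313 · 337 = 105481.

313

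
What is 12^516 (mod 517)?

243

12^1 ≡ 12 (mod 517)
12^2 ≡ 12^2 = 144 ≡ 144 (mod 517)
12^4 ≡ 144^2 = 20736 ≡ 56 (mod 517)
12^8 ≡ 56^2 = 3136 ≡ 34 (mod 517)
12^16 ≡ 34^2 = 1156 ≡ 122 (mod 517)
12^32 ≡ 122^2 = 14884 ≡ 408 (mod 517)
12^64 ≡ 408^2 = 166464 ≡ 507 (mod 517)
12^128 ≡ 507^2 = 257049 ≡ 100 (mod 517)
12^256 ≡ 100^2 = 10000 ≡ 177 (mod 517)
12^512 ≡ 177^2 = 31329 ≡ 309 (mod 517)
516 = 512 + 4 in binary powers of 2.
So 12^516 ≡ 309 · 56 ≡ 243 (mod 517).
Since 243 ≠ 1, base 12 is a Fermat witness: 517 is composite.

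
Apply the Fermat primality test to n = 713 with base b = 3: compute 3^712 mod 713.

3^1 ≡ 3 (mod 713)
3^2 ≡ 3^2 = 9 ≡ 9 (mod 713)
3^4 ≡ 9^2 = 81 ≡ 81 (mod 713)
3^8 ≡ 81^2 = 6561 ≡ 144 (mod 713)
3^16 ≡ 144^2 = 20736 ≡ 59 (mod 713)
3^32 ≡ 59^2 = 3481 ≡ 629 (mod 713)
3^64 ≡ 629^2 = 395641 ≡ 639 (mod 713)
3^128 ≡ 639^2 = 408321 ≡ 485 (mod 713)
3^256 ≡ 485^2 = 235225 ≡ 648 (mod 713)
3^512 ≡ 648^2 = 419904 ≡ 660 (mod 713)
712 = 512 + 128 + 64 + 8 in binary powers of 2.
So 3^712 ≡ 660 · 485 · 639 · 144 ≡ 696 (mod 713).
Since 696 ≠ 1, base 3 is a Fermat witness: 713 is composite.

696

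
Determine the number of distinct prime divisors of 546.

546 = 2 · 273
273 = 3 · 91
91 = 7 · 13
546 = 2 · 3 · 7 · 13, which has 4 distinct prime factors.

4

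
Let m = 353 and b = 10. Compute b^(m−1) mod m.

10^1 ≡ 10 (mod 353)
10^2 ≡ 10^2 = 100 ≡ 100 (mod 353)
10^4 ≡ 100^2 = 10000 ≡ 116 (mod 353)
10^8 ≡ 116^2 = 13456 ≡ 42 (mod 353)
10^16 ≡ 42^2 = 1764 ≡ 352 (mod 353)
10^32 ≡ 352^2 = 123904 ≡ 1 (mod 353)
10^64 ≡ 1^2 = 1 ≡ 1 (mod 353)
10^128 ≡ 1^2 = 1 ≡ 1 (mod 353)
10^256 ≡ 1^2 = 1 ≡ 1 (mod 353)
352 = 256 + 64 + 32 in binary powers of 2.
So 10^352 ≡ 1 · 1 · 1 ≡ 1 (mod 353).
Since the result is 1, base 10 gives no evidence that 353 is composite.

1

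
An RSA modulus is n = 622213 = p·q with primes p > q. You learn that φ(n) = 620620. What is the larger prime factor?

911

φ(n) = (p−1)(q−1) = n − (p+q) + 1, so p + q = 622213 − 620620 + 1 = 1594.
p and q are the roots of t² − 1594t + 622213 = 0.
Discriminant: 1594² − 4·622213 = 2540836 − 2488852 = 51984; √51984 = 228.
q = (1594 − 228)/2 = 683, p = (1594 + 228)/2 = 911.
Check: 683 · 911 = 622213.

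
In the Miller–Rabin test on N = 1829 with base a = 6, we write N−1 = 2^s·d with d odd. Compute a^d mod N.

1829 − 1 = 1828 = 2^2 · 457, so d = 457.
6^1 ≡ 6 (mod 1829)
6^2 ≡ 6^2 = 36 ≡ 36 (mod 1829)
6^4 ≡ 36^2 = 1296 ≡ 1296 (mod 1829)
6^8 ≡ 1296^2 = 1679616 ≡ 594 (mod 1829)
6^16 ≡ 594^2 = 352836 ≡ 1668 (mod 1829)
6^32 ≡ 1668^2 = 2782224 ≡ 315 (mod 1829)
6^64 ≡ 315^2 = 99225 ≡ 459 (mod 1829)
6^128 ≡ 459^2 = 210681 ≡ 346 (mod 1829)
6^256 ≡ 346^2 = 119716 ≡ 831 (mod 1829)
457 = 256 + 128 + 64 + 8 + 1 in binary powers of 2.
So 6^457 ≡ 831 · 346 · 459 · 594 · 6 ≡ 1742 (mod 1829).
Squaring chain: 1742 → 253; never reaches −1, so base 6 is a Miller–Rabin witness that 1829 is composite.

1742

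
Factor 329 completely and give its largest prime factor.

47

329 = 7 · 47
47 is prime.
So 329 = 7 · 47; the largest prime factor is 47.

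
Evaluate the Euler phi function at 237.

156

Factor: 237 = 3 · 79.
φ(237) = (3−1) · (79−1) = 2 · 78 = 156.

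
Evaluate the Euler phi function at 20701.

Factor: 20701 = 127 · 163.
φ(20701) = (127−1) · (163−1) = 126 · 162 = 20412.

20412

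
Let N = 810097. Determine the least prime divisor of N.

810097 is odd.
Digit sum 25, not divisible by 3.
Ends in 7: not divisible by 5.
7: 810097 = 7·115728 + 1
11: 810097 = 11·73645 + 2
13: 810097 = 13·62315 + 2
17: 810097 = 17·47652 + 13
19: 810097 = 19·42636 + 13
23: 810097 = 23·35221 + 14
29: 810097 = 29·27934 + 11
31: 810097 = 31·26132 + 5
37: 810097 = 37·21894 + 19
41: 810097 = 41·19758 + 19
43: 810097 = 43·18839 + 20
47: 810097 = 47·17236 + 5
53: 810097 = 53·15284 + 45
59: 810097 = 59·13730 + 27
61: 810097 = 61·13280 + 17
67: 810097 = 67·12091

67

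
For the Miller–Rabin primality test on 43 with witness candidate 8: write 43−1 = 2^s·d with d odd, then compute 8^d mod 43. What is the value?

43 − 1 = 42 = 2^1 · 21, so d = 21.
8^1 ≡ 8 (mod 43)
8^2 ≡ 8^2 = 64 ≡ 21 (mod 43)
8^4 ≡ 21^2 = 441 ≡ 11 (mod 43)
8^8 ≡ 11^2 = 121 ≡ 35 (mod 43)
8^16 ≡ 35^2 = 1225 ≡ 21 (mod 43)
21 = 16 + 4 + 1 in binary powers of 2.
So 8^21 ≡ 21 · 11 · 8 ≡ 42 (mod 43).
Since 8^d ≡ 42 (mod 43), base 8 does not prove 43 composite.

42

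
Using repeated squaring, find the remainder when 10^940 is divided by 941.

1

10^1 ≡ 10 (mod 941)
10^2 ≡ 10^2 = 100 ≡ 100 (mod 941)
10^4 ≡ 100^2 = 10000 ≡ 590 (mod 941)
10^8 ≡ 590^2 = 348100 ≡ 871 (mod 941)
10^16 ≡ 871^2 = 758641 ≡ 195 (mod 941)
10^32 ≡ 195^2 = 38025 ≡ 385 (mod 941)
10^64 ≡ 385^2 = 148225 ≡ 488 (mod 941)
10^128 ≡ 488^2 = 238144 ≡ 71 (mod 941)
10^256 ≡ 71^2 = 5041 ≡ 336 (mod 941)
10^512 ≡ 336^2 = 112896 ≡ 917 (mod 941)
940 = 512 + 256 + 128 + 32 + 8 + 4 in binary powers of 2.
So 10^940 ≡ 917 · 336 · 71 · 385 · 871 · 590 ≡ 1 (mod 941).
Since the result is 1, base 10 gives no evidence that 941 is composite.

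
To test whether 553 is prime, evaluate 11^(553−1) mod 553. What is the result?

11^1 ≡ 11 (mod 553)
11^2 ≡ 11^2 = 121 ≡ 121 (mod 553)
11^4 ≡ 121^2 = 14641 ≡ 263 (mod 553)
11^8 ≡ 263^2 = 69169 ≡ 44 (mod 553)
11^16 ≡ 44^2 = 1936 ≡ 277 (mod 553)
11^32 ≡ 277^2 = 76729 ≡ 415 (mod 553)
11^64 ≡ 415^2 = 172225 ≡ 242 (mod 553)
11^128 ≡ 242^2 = 58564 ≡ 499 (mod 553)
11^256 ≡ 499^2 = 249001 ≡ 151 (mod 553)
11^512 ≡ 151^2 = 22801 ≡ 128 (mod 553)
552 = 512 + 32 + 8 in binary powers of 2.
So 11^552 ≡ 128 · 415 · 44 ≡ 302 (mod 553).
Since 302 ≠ 1, base 11 is a Fermat witness: 553 is composite.

302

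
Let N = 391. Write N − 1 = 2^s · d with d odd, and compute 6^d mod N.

386

391 − 1 = 390 = 2^1 · 195, so d = 195.
6^1 ≡ 6 (mod 391)
6^2 ≡ 6^2 = 36 ≡ 36 (mod 391)
6^4 ≡ 36^2 = 1296 ≡ 123 (mod 391)
6^8 ≡ 123^2 = 15129 ≡ 271 (mod 391)
6^16 ≡ 271^2 = 73441 ≡ 324 (mod 391)
6^32 ≡ 324^2 = 104976 ≡ 188 (mod 391)
6^64 ≡ 188^2 = 35344 ≡ 154 (mod 391)
6^128 ≡ 154^2 = 23716 ≡ 256 (mod 391)
195 = 128 + 64 + 2 + 1 in binary powers of 2.
So 6^195 ≡ 256 · 154 · 36 · 6 ≡ 386 (mod 391).
Squaring chain: 386; never reaches −1, so base 6 is a Miller–Rabin witness that 391 is composite.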